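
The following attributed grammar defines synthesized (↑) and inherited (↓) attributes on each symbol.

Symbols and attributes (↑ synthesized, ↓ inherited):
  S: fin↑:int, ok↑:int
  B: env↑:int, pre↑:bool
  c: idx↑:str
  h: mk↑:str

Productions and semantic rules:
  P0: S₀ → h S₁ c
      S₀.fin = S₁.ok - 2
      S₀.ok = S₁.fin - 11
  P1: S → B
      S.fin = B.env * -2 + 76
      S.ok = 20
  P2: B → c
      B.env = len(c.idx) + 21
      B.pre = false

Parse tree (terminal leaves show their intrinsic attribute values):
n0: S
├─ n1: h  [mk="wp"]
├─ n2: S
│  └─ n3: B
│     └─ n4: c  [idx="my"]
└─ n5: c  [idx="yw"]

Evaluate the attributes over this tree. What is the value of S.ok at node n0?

1. n1.mk = "wp"  [terminal]
2. n4.idx = "my"  [terminal]
3. n3.env = 23  [len(c.idx) + 21]
4. n3.pre = false  [false]
5. n2.fin = 30  [B.env * -2 + 76]
6. n2.ok = 20  [20]
7. n5.idx = "yw"  [terminal]
8. n0.fin = 18  [S₁.ok - 2]
9. n0.ok = 19  [S₁.fin - 11]

19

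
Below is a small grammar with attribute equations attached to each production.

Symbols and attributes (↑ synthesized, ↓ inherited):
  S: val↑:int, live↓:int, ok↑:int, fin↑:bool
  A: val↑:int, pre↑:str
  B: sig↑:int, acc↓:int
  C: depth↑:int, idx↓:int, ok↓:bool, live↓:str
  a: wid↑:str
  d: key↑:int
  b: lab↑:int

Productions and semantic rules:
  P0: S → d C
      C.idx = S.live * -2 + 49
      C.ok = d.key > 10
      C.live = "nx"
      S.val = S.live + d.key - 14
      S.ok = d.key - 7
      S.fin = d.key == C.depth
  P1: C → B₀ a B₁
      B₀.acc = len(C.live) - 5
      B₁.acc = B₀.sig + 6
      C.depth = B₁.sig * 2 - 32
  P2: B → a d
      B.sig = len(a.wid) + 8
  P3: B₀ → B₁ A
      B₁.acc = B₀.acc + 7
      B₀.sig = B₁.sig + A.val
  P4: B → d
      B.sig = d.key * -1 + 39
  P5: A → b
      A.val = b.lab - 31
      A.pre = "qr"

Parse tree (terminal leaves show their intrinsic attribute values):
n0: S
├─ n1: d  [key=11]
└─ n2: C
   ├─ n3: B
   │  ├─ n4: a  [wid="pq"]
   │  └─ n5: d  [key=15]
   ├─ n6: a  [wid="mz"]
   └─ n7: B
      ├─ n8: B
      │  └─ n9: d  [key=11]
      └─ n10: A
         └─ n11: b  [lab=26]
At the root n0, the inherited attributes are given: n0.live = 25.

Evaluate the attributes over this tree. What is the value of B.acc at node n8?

23

1. n0.live = 25  [given at root]
2. n1.key = 11  [terminal]
3. n2.idx = -1  [S.live * -2 + 49]
4. n2.ok = true  [d.key > 10]
5. n2.live = "nx"  ["nx"]
6. n3.acc = -3  [len(C.live) - 5]
7. n4.wid = "pq"  [terminal]
8. n5.key = 15  [terminal]
9. n3.sig = 10  [len(a.wid) + 8]
10. n6.wid = "mz"  [terminal]
11. n7.acc = 16  [B₀.sig + 6]
12. n8.acc = 23  [B₀.acc + 7]
13. n9.key = 11  [terminal]
14. n8.sig = 28  [d.key * -1 + 39]
15. n11.lab = 26  [terminal]
16. n10.val = -5  [b.lab - 31]
17. n10.pre = "qr"  ["qr"]
18. n7.sig = 23  [B₁.sig + A.val]
19. n2.depth = 14  [B₁.sig * 2 - 32]
20. n0.val = 22  [S.live + d.key - 14]
21. n0.ok = 4  [d.key - 7]
22. n0.fin = false  [d.key == C.depth]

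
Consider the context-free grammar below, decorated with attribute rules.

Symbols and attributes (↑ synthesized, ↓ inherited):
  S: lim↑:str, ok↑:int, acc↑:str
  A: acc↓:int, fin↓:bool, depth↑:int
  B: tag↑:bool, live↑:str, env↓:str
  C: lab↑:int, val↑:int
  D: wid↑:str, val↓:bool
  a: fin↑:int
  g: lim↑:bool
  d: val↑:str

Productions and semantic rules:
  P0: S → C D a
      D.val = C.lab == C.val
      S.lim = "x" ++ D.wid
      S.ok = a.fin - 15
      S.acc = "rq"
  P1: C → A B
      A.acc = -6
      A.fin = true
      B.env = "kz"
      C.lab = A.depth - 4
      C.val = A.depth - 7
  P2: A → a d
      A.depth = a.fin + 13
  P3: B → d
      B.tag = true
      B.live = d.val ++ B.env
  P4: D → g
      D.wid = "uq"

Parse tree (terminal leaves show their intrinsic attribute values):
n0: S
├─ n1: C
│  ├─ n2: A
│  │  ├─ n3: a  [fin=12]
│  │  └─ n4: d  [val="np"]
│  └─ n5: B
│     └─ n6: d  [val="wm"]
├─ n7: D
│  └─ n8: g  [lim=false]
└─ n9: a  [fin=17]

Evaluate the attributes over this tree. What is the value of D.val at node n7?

1. n2.acc = -6  [-6]
2. n2.fin = true  [true]
3. n3.fin = 12  [terminal]
4. n4.val = "np"  [terminal]
5. n2.depth = 25  [a.fin + 13]
6. n5.env = "kz"  ["kz"]
7. n6.val = "wm"  [terminal]
8. n5.tag = true  [true]
9. n5.live = "wmkz"  [d.val ++ B.env]
10. n1.lab = 21  [A.depth - 4]
11. n1.val = 18  [A.depth - 7]
12. n7.val = false  [C.lab == C.val]
13. n8.lim = false  [terminal]
14. n7.wid = "uq"  ["uq"]
15. n9.fin = 17  [terminal]
16. n0.lim = "xuq"  ["x" ++ D.wid]
17. n0.ok = 2  [a.fin - 15]
18. n0.acc = "rq"  ["rq"]

false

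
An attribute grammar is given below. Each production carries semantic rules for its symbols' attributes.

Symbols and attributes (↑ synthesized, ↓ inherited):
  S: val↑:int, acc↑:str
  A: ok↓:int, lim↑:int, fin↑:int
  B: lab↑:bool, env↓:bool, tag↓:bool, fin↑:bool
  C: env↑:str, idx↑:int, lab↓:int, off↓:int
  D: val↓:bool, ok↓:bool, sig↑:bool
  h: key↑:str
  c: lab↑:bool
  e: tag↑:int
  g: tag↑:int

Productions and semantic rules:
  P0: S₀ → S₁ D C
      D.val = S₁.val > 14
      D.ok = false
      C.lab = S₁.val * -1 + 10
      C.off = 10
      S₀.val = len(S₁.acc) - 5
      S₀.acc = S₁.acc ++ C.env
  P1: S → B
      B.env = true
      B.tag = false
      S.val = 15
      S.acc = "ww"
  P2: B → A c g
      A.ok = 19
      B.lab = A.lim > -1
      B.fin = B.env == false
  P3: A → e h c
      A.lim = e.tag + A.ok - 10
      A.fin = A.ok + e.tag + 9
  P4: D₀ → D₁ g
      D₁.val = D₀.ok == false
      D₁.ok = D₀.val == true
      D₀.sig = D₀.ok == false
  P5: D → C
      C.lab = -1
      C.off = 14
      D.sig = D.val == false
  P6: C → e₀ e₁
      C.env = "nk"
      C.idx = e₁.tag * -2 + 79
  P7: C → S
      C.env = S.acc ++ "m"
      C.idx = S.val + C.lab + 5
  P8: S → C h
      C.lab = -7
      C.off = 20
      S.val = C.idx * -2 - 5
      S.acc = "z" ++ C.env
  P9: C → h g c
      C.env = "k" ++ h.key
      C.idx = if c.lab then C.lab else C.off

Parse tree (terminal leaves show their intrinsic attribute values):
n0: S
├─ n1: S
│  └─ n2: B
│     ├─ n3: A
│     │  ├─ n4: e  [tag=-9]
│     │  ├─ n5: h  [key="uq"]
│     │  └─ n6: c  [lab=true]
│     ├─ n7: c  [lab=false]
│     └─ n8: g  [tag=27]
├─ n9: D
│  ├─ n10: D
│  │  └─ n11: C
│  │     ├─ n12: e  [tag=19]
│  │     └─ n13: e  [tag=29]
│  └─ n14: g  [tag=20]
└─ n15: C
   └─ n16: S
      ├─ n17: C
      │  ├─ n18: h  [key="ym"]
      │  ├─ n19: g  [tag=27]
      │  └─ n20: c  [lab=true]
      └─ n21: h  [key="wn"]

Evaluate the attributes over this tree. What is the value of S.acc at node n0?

1. n2.env = true  [true]
2. n2.tag = false  [false]
3. n3.ok = 19  [19]
4. n4.tag = -9  [terminal]
5. n5.key = "uq"  [terminal]
6. n6.lab = true  [terminal]
7. n3.lim = 0  [e.tag + A.ok - 10]
8. n3.fin = 19  [A.ok + e.tag + 9]
9. n7.lab = false  [terminal]
10. n8.tag = 27  [terminal]
11. n2.lab = true  [A.lim > -1]
12. n2.fin = false  [B.env == false]
13. n1.val = 15  [15]
14. n1.acc = "ww"  ["ww"]
15. n9.val = true  [S₁.val > 14]
16. n9.ok = false  [false]
17. n10.val = true  [D₀.ok == false]
18. n10.ok = true  [D₀.val == true]
19. n11.lab = -1  [-1]
20. n11.off = 14  [14]
21. n12.tag = 19  [terminal]
22. n13.tag = 29  [terminal]
23. n11.env = "nk"  ["nk"]
24. n11.idx = 21  [e₁.tag * -2 + 79]
25. n10.sig = false  [D.val == false]
26. n14.tag = 20  [terminal]
27. n9.sig = true  [D₀.ok == false]
28. n15.lab = -5  [S₁.val * -1 + 10]
29. n15.off = 10  [10]
30. n17.lab = -7  [-7]
31. n17.off = 20  [20]
32. n18.key = "ym"  [terminal]
33. n19.tag = 27  [terminal]
34. n20.lab = true  [terminal]
35. n17.env = "kym"  ["k" ++ h.key]
36. n17.idx = -7  [if c.lab then C.lab else C.off]
37. n21.key = "wn"  [terminal]
38. n16.val = 9  [C.idx * -2 - 5]
39. n16.acc = "zkym"  ["z" ++ C.env]
40. n15.env = "zkymm"  [S.acc ++ "m"]
41. n15.idx = 9  [S.val + C.lab + 5]
42. n0.val = -3  [len(S₁.acc) - 5]
43. n0.acc = "wwzkymm"  [S₁.acc ++ C.env]

"wwzkymm"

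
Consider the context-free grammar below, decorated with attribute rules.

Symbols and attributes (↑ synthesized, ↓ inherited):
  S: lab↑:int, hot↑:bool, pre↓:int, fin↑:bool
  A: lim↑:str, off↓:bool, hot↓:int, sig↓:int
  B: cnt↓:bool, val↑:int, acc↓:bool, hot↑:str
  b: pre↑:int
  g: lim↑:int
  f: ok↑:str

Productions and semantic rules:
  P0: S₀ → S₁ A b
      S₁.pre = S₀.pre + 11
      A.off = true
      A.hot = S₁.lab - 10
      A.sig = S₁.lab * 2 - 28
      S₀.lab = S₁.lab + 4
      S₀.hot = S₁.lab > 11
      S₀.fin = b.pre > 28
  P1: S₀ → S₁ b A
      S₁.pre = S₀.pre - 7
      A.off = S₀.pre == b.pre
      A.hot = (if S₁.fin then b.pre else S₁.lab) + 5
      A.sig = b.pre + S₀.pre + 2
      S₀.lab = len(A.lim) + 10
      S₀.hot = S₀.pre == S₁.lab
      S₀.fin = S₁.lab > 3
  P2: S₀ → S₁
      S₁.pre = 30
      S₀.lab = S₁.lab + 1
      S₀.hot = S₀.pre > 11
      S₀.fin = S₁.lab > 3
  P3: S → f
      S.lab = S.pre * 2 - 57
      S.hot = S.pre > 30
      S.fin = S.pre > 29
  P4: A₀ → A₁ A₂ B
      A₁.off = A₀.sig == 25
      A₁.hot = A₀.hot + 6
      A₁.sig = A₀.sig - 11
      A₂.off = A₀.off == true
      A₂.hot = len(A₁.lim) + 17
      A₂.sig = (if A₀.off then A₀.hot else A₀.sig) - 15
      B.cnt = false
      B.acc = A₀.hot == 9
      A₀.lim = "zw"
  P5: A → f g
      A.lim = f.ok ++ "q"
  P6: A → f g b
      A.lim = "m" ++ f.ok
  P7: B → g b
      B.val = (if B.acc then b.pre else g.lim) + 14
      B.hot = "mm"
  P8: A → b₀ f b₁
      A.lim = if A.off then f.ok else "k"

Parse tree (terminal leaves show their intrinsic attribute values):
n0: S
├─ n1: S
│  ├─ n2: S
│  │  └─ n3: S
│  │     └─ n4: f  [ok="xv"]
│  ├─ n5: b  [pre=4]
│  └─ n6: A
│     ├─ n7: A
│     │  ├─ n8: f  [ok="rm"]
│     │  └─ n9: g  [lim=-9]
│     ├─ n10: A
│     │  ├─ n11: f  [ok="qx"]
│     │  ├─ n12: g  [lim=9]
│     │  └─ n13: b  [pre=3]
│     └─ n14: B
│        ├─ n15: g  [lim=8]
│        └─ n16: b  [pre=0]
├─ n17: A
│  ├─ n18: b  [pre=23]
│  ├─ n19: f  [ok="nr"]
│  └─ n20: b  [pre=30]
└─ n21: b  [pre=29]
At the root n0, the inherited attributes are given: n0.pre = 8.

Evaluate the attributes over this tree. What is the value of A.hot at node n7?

15

1. n0.pre = 8  [given at root]
2. n1.pre = 19  [S₀.pre + 11]
3. n2.pre = 12  [S₀.pre - 7]
4. n3.pre = 30  [30]
5. n4.ok = "xv"  [terminal]
6. n3.lab = 3  [S.pre * 2 - 57]
7. n3.hot = false  [S.pre > 30]
8. n3.fin = true  [S.pre > 29]
9. n2.lab = 4  [S₁.lab + 1]
10. n2.hot = true  [S₀.pre > 11]
11. n2.fin = false  [S₁.lab > 3]
12. n5.pre = 4  [terminal]
13. n6.off = false  [S₀.pre == b.pre]
14. n6.hot = 9  [(if S₁.fin then b.pre else S₁.lab) + 5]
15. n6.sig = 25  [b.pre + S₀.pre + 2]
16. n7.off = true  [A₀.sig == 25]
17. n7.hot = 15  [A₀.hot + 6]
18. n7.sig = 14  [A₀.sig - 11]
19. n8.ok = "rm"  [terminal]
20. n9.lim = -9  [terminal]
21. n7.lim = "rmq"  [f.ok ++ "q"]
22. n10.off = false  [A₀.off == true]
23. n10.hot = 20  [len(A₁.lim) + 17]
24. n10.sig = 10  [(if A₀.off then A₀.hot else A₀.sig) - 15]
25. n11.ok = "qx"  [terminal]
26. n12.lim = 9  [terminal]
27. n13.pre = 3  [terminal]
28. n10.lim = "mqx"  ["m" ++ f.ok]
29. n14.cnt = false  [false]
30. n14.acc = true  [A₀.hot == 9]
31. n15.lim = 8  [terminal]
32. n16.pre = 0  [terminal]
33. n14.val = 14  [(if B.acc then b.pre else g.lim) + 14]
34. n14.hot = "mm"  ["mm"]
35. n6.lim = "zw"  ["zw"]
36. n1.lab = 12  [len(A.lim) + 10]
37. n1.hot = false  [S₀.pre == S₁.lab]
38. n1.fin = true  [S₁.lab > 3]
39. n17.off = true  [true]
40. n17.hot = 2  [S₁.lab - 10]
41. n17.sig = -4  [S₁.lab * 2 - 28]
42. n18.pre = 23  [terminal]
43. n19.ok = "nr"  [terminal]
44. n20.pre = 30  [terminal]
45. n17.lim = "nr"  [if A.off then f.ok else "k"]
46. n21.pre = 29  [terminal]
47. n0.lab = 16  [S₁.lab + 4]
48. n0.hot = true  [S₁.lab > 11]
49. n0.fin = true  [b.pre > 28]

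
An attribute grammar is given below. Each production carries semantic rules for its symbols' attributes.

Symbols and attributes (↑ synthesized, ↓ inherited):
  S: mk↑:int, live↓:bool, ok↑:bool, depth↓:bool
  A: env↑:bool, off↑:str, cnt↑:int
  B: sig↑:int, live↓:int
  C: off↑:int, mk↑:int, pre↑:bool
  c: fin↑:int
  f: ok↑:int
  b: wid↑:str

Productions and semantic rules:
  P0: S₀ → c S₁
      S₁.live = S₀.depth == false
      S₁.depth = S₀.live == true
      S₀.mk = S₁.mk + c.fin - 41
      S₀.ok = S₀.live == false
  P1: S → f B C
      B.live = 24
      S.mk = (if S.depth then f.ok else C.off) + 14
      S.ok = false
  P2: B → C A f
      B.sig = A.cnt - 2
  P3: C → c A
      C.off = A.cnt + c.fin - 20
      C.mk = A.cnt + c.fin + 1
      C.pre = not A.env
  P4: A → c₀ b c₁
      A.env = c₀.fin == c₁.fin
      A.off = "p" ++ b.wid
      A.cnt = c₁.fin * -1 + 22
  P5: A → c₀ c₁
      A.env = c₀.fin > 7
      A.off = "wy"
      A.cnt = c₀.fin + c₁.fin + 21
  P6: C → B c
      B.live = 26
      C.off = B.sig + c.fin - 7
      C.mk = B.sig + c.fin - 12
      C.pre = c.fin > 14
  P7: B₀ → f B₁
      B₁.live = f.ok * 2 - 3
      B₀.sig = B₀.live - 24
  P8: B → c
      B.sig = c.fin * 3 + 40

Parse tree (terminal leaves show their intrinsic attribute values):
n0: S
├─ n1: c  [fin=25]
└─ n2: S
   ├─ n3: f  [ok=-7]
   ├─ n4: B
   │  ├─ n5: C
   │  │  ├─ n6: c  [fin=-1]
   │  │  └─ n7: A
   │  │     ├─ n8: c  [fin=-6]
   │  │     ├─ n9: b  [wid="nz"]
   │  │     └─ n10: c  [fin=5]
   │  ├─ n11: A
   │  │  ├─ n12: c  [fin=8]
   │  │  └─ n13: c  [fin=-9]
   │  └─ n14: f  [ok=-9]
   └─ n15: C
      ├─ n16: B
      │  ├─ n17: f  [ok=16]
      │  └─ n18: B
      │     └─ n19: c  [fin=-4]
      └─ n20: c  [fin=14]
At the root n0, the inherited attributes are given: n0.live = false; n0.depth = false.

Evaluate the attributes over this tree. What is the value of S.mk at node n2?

1. n0.live = false  [given at root]
2. n0.depth = false  [given at root]
3. n1.fin = 25  [terminal]
4. n2.live = true  [S₀.depth == false]
5. n2.depth = false  [S₀.live == true]
6. n3.ok = -7  [terminal]
7. n4.live = 24  [24]
8. n6.fin = -1  [terminal]
9. n8.fin = -6  [terminal]
10. n9.wid = "nz"  [terminal]
11. n10.fin = 5  [terminal]
12. n7.env = false  [c₀.fin == c₁.fin]
13. n7.off = "pnz"  ["p" ++ b.wid]
14. n7.cnt = 17  [c₁.fin * -1 + 22]
15. n5.off = -4  [A.cnt + c.fin - 20]
16. n5.mk = 17  [A.cnt + c.fin + 1]
17. n5.pre = true  [not A.env]
18. n12.fin = 8  [terminal]
19. n13.fin = -9  [terminal]
20. n11.env = true  [c₀.fin > 7]
21. n11.off = "wy"  ["wy"]
22. n11.cnt = 20  [c₀.fin + c₁.fin + 21]
23. n14.ok = -9  [terminal]
24. n4.sig = 18  [A.cnt - 2]
25. n16.live = 26  [26]
26. n17.ok = 16  [terminal]
27. n18.live = 29  [f.ok * 2 - 3]
28. n19.fin = -4  [terminal]
29. n18.sig = 28  [c.fin * 3 + 40]
30. n16.sig = 2  [B₀.live - 24]
31. n20.fin = 14  [terminal]
32. n15.off = 9  [B.sig + c.fin - 7]
33. n15.mk = 4  [B.sig + c.fin - 12]
34. n15.pre = false  [c.fin > 14]
35. n2.mk = 23  [(if S.depth then f.ok else C.off) + 14]
36. n2.ok = false  [false]
37. n0.mk = 7  [S₁.mk + c.fin - 41]
38. n0.ok = true  [S₀.live == false]

23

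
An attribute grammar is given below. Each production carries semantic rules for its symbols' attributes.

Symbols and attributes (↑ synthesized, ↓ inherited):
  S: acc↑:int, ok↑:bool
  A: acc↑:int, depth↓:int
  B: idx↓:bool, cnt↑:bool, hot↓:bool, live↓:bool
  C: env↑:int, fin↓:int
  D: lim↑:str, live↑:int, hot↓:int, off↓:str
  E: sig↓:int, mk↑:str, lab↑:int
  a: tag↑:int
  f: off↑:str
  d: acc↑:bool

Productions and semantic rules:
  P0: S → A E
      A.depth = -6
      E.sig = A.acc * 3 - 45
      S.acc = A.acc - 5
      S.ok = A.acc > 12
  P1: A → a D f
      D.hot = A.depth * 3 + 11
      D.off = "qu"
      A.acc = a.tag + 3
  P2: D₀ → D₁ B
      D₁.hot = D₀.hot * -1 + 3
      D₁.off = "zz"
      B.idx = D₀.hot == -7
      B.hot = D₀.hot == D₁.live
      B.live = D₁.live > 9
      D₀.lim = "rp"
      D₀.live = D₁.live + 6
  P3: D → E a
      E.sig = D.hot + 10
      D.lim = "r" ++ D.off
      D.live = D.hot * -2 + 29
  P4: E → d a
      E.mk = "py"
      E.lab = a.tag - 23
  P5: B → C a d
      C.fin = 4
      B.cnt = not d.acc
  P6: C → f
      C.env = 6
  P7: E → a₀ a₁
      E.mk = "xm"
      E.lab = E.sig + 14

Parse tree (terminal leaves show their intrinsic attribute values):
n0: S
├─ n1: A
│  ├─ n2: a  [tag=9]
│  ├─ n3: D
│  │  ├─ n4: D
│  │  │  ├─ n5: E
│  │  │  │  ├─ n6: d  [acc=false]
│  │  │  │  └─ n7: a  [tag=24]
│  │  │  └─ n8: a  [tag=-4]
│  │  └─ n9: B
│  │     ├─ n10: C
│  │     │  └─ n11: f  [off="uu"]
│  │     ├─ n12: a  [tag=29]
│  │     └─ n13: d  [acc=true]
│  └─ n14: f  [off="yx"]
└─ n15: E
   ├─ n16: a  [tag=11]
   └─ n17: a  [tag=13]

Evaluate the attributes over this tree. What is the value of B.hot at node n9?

false

1. n1.depth = -6  [-6]
2. n2.tag = 9  [terminal]
3. n3.hot = -7  [A.depth * 3 + 11]
4. n3.off = "qu"  ["qu"]
5. n4.hot = 10  [D₀.hot * -1 + 3]
6. n4.off = "zz"  ["zz"]
7. n5.sig = 20  [D.hot + 10]
8. n6.acc = false  [terminal]
9. n7.tag = 24  [terminal]
10. n5.mk = "py"  ["py"]
11. n5.lab = 1  [a.tag - 23]
12. n8.tag = -4  [terminal]
13. n4.lim = "rzz"  ["r" ++ D.off]
14. n4.live = 9  [D.hot * -2 + 29]
15. n9.idx = true  [D₀.hot == -7]
16. n9.hot = false  [D₀.hot == D₁.live]
17. n9.live = false  [D₁.live > 9]
18. n10.fin = 4  [4]
19. n11.off = "uu"  [terminal]
20. n10.env = 6  [6]
21. n12.tag = 29  [terminal]
22. n13.acc = true  [terminal]
23. n9.cnt = false  [not d.acc]
24. n3.lim = "rp"  ["rp"]
25. n3.live = 15  [D₁.live + 6]
26. n14.off = "yx"  [terminal]
27. n1.acc = 12  [a.tag + 3]
28. n15.sig = -9  [A.acc * 3 - 45]
29. n16.tag = 11  [terminal]
30. n17.tag = 13  [terminal]
31. n15.mk = "xm"  ["xm"]
32. n15.lab = 5  [E.sig + 14]
33. n0.acc = 7  [A.acc - 5]
34. n0.ok = false  [A.acc > 12]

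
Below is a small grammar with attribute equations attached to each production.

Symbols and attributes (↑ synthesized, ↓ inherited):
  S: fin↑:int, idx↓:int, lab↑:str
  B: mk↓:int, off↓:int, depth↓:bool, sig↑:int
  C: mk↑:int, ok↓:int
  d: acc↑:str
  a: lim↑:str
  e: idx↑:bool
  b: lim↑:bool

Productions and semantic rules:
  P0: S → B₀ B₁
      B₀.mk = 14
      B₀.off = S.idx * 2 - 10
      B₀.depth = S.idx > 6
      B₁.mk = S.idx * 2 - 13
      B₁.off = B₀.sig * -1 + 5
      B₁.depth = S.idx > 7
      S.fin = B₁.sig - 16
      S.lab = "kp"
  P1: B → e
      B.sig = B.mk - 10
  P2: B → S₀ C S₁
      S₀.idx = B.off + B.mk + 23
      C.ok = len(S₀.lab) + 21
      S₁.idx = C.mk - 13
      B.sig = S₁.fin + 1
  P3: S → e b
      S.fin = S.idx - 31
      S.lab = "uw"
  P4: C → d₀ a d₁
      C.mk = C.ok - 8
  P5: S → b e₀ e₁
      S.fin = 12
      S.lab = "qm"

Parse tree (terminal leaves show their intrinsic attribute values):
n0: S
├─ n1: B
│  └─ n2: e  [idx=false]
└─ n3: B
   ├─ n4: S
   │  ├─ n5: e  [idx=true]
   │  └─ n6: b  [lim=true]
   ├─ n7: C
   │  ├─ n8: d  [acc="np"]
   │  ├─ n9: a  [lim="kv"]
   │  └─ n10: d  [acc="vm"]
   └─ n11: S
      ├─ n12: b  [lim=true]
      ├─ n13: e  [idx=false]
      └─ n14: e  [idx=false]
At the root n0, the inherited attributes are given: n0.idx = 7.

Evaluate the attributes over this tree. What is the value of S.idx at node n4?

25

1. n0.idx = 7  [given at root]
2. n1.mk = 14  [14]
3. n1.off = 4  [S.idx * 2 - 10]
4. n1.depth = true  [S.idx > 6]
5. n2.idx = false  [terminal]
6. n1.sig = 4  [B.mk - 10]
7. n3.mk = 1  [S.idx * 2 - 13]
8. n3.off = 1  [B₀.sig * -1 + 5]
9. n3.depth = false  [S.idx > 7]
10. n4.idx = 25  [B.off + B.mk + 23]
11. n5.idx = true  [terminal]
12. n6.lim = true  [terminal]
13. n4.fin = -6  [S.idx - 31]
14. n4.lab = "uw"  ["uw"]
15. n7.ok = 23  [len(S₀.lab) + 21]
16. n8.acc = "np"  [terminal]
17. n9.lim = "kv"  [terminal]
18. n10.acc = "vm"  [terminal]
19. n7.mk = 15  [C.ok - 8]
20. n11.idx = 2  [C.mk - 13]
21. n12.lim = true  [terminal]
22. n13.idx = false  [terminal]
23. n14.idx = false  [terminal]
24. n11.fin = 12  [12]
25. n11.lab = "qm"  ["qm"]
26. n3.sig = 13  [S₁.fin + 1]
27. n0.fin = -3  [B₁.sig - 16]
28. n0.lab = "kp"  ["kp"]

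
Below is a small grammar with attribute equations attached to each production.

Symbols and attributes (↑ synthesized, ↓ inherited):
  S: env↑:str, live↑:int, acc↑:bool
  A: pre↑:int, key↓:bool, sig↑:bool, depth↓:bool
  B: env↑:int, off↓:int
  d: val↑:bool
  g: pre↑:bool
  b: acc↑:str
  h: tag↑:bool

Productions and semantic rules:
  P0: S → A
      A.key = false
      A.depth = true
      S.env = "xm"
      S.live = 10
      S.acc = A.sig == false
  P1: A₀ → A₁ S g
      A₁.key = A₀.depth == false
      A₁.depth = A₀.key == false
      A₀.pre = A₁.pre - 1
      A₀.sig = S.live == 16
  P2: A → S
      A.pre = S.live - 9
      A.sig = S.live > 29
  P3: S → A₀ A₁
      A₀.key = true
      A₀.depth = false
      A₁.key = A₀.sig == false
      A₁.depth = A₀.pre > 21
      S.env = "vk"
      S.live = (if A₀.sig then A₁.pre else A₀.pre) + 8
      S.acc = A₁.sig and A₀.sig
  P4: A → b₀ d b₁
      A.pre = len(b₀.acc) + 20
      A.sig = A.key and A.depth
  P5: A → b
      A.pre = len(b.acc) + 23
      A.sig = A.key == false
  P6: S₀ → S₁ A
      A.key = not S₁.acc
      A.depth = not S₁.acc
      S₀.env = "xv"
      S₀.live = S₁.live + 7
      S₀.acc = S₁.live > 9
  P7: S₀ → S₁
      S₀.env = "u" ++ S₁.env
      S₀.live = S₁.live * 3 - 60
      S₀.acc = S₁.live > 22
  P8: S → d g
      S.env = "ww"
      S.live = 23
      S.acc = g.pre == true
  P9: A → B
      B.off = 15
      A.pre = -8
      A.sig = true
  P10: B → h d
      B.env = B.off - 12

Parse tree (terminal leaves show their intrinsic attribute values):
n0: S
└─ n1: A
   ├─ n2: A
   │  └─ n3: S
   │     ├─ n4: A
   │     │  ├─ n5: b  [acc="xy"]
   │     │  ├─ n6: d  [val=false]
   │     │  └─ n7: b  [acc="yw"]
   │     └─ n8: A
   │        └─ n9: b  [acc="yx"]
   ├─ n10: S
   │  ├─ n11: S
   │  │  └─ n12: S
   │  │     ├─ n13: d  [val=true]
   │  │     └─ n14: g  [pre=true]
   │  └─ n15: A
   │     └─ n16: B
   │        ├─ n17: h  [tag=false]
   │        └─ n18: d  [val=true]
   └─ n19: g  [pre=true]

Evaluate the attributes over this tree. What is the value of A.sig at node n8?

1. n1.key = false  [false]
2. n1.depth = true  [true]
3. n2.key = false  [A₀.depth == false]
4. n2.depth = true  [A₀.key == false]
5. n4.key = true  [true]
6. n4.depth = false  [false]
7. n5.acc = "xy"  [terminal]
8. n6.val = false  [terminal]
9. n7.acc = "yw"  [terminal]
10. n4.pre = 22  [len(b₀.acc) + 20]
11. n4.sig = false  [A.key and A.depth]
12. n8.key = true  [A₀.sig == false]
13. n8.depth = true  [A₀.pre > 21]
14. n9.acc = "yx"  [terminal]
15. n8.pre = 25  [len(b.acc) + 23]
16. n8.sig = false  [A.key == false]
17. n3.env = "vk"  ["vk"]
18. n3.live = 30  [(if A₀.sig then A₁.pre else A₀.pre) + 8]
19. n3.acc = false  [A₁.sig and A₀.sig]
20. n2.pre = 21  [S.live - 9]
21. n2.sig = true  [S.live > 29]
22. n13.val = true  [terminal]
23. n14.pre = true  [terminal]
24. n12.env = "ww"  ["ww"]
25. n12.live = 23  [23]
26. n12.acc = true  [g.pre == true]
27. n11.env = "uww"  ["u" ++ S₁.env]
28. n11.live = 9  [S₁.live * 3 - 60]
29. n11.acc = true  [S₁.live > 22]
30. n15.key = false  [not S₁.acc]
31. n15.depth = false  [not S₁.acc]
32. n16.off = 15  [15]
33. n17.tag = false  [terminal]
34. n18.val = true  [terminal]
35. n16.env = 3  [B.off - 12]
36. n15.pre = -8  [-8]
37. n15.sig = true  [true]
38. n10.env = "xv"  ["xv"]
39. n10.live = 16  [S₁.live + 7]
40. n10.acc = false  [S₁.live > 9]
41. n19.pre = true  [terminal]
42. n1.pre = 20  [A₁.pre - 1]
43. n1.sig = true  [S.live == 16]
44. n0.env = "xm"  ["xm"]
45. n0.live = 10  [10]
46. n0.acc = false  [A.sig == false]

false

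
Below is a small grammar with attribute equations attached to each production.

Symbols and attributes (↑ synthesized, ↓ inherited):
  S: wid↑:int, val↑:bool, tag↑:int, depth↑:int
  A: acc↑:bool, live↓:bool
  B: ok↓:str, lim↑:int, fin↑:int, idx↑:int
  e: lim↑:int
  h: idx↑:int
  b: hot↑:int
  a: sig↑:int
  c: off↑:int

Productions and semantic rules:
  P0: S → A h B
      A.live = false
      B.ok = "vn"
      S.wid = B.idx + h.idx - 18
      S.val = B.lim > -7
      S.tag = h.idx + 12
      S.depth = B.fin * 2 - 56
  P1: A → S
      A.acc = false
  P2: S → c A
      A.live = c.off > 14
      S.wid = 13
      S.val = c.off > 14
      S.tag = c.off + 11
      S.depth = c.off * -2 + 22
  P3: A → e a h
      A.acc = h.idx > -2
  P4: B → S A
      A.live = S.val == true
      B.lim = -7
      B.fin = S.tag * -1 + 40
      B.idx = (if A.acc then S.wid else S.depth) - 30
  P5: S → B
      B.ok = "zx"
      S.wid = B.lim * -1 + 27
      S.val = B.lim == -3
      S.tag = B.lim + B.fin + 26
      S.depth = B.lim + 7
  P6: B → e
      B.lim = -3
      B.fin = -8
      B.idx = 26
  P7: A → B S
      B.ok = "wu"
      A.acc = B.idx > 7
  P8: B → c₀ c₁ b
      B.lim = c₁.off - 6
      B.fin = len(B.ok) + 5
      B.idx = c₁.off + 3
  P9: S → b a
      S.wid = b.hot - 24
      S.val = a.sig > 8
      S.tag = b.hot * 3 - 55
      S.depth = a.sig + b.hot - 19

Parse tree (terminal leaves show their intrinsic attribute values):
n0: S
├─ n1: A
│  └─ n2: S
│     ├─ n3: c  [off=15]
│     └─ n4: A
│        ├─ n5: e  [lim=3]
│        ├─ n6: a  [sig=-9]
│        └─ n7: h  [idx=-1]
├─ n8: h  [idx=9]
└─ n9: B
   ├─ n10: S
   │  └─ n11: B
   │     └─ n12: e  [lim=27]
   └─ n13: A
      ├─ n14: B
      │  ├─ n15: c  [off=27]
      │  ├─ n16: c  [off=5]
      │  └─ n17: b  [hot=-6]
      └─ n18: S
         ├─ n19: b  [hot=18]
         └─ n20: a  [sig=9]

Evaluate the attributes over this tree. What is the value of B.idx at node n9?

0

1. n1.live = false  [false]
2. n3.off = 15  [terminal]
3. n4.live = true  [c.off > 14]
4. n5.lim = 3  [terminal]
5. n6.sig = -9  [terminal]
6. n7.idx = -1  [terminal]
7. n4.acc = true  [h.idx > -2]
8. n2.wid = 13  [13]
9. n2.val = true  [c.off > 14]
10. n2.tag = 26  [c.off + 11]
11. n2.depth = -8  [c.off * -2 + 22]
12. n1.acc = false  [false]
13. n8.idx = 9  [terminal]
14. n9.ok = "vn"  ["vn"]
15. n11.ok = "zx"  ["zx"]
16. n12.lim = 27  [terminal]
17. n11.lim = -3  [-3]
18. n11.fin = -8  [-8]
19. n11.idx = 26  [26]
20. n10.wid = 30  [B.lim * -1 + 27]
21. n10.val = true  [B.lim == -3]
22. n10.tag = 15  [B.lim + B.fin + 26]
23. n10.depth = 4  [B.lim + 7]
24. n13.live = true  [S.val == true]
25. n14.ok = "wu"  ["wu"]
26. n15.off = 27  [terminal]
27. n16.off = 5  [terminal]
28. n17.hot = -6  [terminal]
29. n14.lim = -1  [c₁.off - 6]
30. n14.fin = 7  [len(B.ok) + 5]
31. n14.idx = 8  [c₁.off + 3]
32. n19.hot = 18  [terminal]
33. n20.sig = 9  [terminal]
34. n18.wid = -6  [b.hot - 24]
35. n18.val = true  [a.sig > 8]
36. n18.tag = -1  [b.hot * 3 - 55]
37. n18.depth = 8  [a.sig + b.hot - 19]
38. n13.acc = true  [B.idx > 7]
39. n9.lim = -7  [-7]
40. n9.fin = 25  [S.tag * -1 + 40]
41. n9.idx = 0  [(if A.acc then S.wid else S.depth) - 30]
42. n0.wid = -9  [B.idx + h.idx - 18]
43. n0.val = false  [B.lim > -7]
44. n0.tag = 21  [h.idx + 12]
45. n0.depth = -6  [B.fin * 2 - 56]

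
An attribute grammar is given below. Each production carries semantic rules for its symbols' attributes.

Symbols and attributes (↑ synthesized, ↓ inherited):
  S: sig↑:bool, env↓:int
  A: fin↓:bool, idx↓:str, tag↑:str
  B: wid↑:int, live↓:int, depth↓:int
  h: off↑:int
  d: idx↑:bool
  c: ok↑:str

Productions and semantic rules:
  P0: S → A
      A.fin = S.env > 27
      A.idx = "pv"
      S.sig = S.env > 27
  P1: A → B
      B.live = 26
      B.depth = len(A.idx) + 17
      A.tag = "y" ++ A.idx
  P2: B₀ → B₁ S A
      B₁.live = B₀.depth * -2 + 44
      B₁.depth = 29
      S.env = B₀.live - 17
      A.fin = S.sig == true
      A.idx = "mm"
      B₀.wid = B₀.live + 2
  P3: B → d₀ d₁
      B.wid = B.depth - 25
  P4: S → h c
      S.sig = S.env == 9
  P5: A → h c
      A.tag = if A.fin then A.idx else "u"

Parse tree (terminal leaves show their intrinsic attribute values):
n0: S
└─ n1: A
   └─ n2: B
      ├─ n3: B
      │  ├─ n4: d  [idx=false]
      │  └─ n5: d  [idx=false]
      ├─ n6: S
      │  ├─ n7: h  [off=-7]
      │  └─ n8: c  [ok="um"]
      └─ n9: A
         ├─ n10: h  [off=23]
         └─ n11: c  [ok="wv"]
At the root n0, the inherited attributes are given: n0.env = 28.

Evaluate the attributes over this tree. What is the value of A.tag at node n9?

1. n0.env = 28  [given at root]
2. n1.fin = true  [S.env > 27]
3. n1.idx = "pv"  ["pv"]
4. n2.live = 26  [26]
5. n2.depth = 19  [len(A.idx) + 17]
6. n3.live = 6  [B₀.depth * -2 + 44]
7. n3.depth = 29  [29]
8. n4.idx = false  [terminal]
9. n5.idx = false  [terminal]
10. n3.wid = 4  [B.depth - 25]
11. n6.env = 9  [B₀.live - 17]
12. n7.off = -7  [terminal]
13. n8.ok = "um"  [terminal]
14. n6.sig = true  [S.env == 9]
15. n9.fin = true  [S.sig == true]
16. n9.idx = "mm"  ["mm"]
17. n10.off = 23  [terminal]
18. n11.ok = "wv"  [terminal]
19. n9.tag = "mm"  [if A.fin then A.idx else "u"]
20. n2.wid = 28  [B₀.live + 2]
21. n1.tag = "ypv"  ["y" ++ A.idx]
22. n0.sig = true  [S.env > 27]

"mm"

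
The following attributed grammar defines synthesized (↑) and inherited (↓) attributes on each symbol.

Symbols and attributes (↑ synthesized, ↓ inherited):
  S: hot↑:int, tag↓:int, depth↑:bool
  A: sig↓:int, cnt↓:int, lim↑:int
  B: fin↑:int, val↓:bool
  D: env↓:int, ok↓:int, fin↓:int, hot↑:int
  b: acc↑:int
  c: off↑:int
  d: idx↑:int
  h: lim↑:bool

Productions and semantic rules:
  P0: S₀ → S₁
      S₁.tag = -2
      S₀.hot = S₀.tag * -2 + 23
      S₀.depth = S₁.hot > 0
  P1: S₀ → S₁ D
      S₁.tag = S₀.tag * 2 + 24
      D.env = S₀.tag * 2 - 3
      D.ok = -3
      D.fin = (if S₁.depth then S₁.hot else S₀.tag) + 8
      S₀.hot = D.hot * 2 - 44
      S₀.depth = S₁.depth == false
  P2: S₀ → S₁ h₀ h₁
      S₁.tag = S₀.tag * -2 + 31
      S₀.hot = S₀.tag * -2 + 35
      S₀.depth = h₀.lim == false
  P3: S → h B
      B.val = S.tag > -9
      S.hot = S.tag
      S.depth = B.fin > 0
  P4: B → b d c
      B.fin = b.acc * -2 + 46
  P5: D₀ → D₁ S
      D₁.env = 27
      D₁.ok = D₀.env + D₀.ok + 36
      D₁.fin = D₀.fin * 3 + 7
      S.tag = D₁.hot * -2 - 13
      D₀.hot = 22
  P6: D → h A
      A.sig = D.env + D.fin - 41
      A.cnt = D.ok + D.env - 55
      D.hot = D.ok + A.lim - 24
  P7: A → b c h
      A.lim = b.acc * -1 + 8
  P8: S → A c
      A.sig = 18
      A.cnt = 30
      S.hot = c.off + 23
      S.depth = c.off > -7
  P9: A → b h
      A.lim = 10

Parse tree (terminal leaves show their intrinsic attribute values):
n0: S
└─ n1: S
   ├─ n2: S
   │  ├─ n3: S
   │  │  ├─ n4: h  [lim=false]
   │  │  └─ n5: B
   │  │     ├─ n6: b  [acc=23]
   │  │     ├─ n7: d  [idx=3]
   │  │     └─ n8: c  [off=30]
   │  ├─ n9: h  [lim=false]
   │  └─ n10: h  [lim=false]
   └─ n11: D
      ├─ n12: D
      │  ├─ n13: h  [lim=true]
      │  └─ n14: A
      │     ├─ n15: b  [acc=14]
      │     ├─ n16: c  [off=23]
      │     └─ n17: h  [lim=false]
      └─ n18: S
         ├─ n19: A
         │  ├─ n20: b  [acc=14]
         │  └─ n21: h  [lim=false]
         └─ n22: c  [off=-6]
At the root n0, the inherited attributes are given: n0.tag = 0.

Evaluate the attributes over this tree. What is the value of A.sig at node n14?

2

1. n0.tag = 0  [given at root]
2. n1.tag = -2  [-2]
3. n2.tag = 20  [S₀.tag * 2 + 24]
4. n3.tag = -9  [S₀.tag * -2 + 31]
5. n4.lim = false  [terminal]
6. n5.val = false  [S.tag > -9]
7. n6.acc = 23  [terminal]
8. n7.idx = 3  [terminal]
9. n8.off = 30  [terminal]
10. n5.fin = 0  [b.acc * -2 + 46]
11. n3.hot = -9  [S.tag]
12. n3.depth = false  [B.fin > 0]
13. n9.lim = false  [terminal]
14. n10.lim = false  [terminal]
15. n2.hot = -5  [S₀.tag * -2 + 35]
16. n2.depth = true  [h₀.lim == false]
17. n11.env = -7  [S₀.tag * 2 - 3]
18. n11.ok = -3  [-3]
19. n11.fin = 3  [(if S₁.depth then S₁.hot else S₀.tag) + 8]
20. n12.env = 27  [27]
21. n12.ok = 26  [D₀.env + D₀.ok + 36]
22. n12.fin = 16  [D₀.fin * 3 + 7]
23. n13.lim = true  [terminal]
24. n14.sig = 2  [D.env + D.fin - 41]
25. n14.cnt = -2  [D.ok + D.env - 55]
26. n15.acc = 14  [terminal]
27. n16.off = 23  [terminal]
28. n17.lim = false  [terminal]
29. n14.lim = -6  [b.acc * -1 + 8]
30. n12.hot = -4  [D.ok + A.lim - 24]
31. n18.tag = -5  [D₁.hot * -2 - 13]
32. n19.sig = 18  [18]
33. n19.cnt = 30  [30]
34. n20.acc = 14  [terminal]
35. n21.lim = false  [terminal]
36. n19.lim = 10  [10]
37. n22.off = -6  [terminal]
38. n18.hot = 17  [c.off + 23]
39. n18.depth = true  [c.off > -7]
40. n11.hot = 22  [22]
41. n1.hot = 0  [D.hot * 2 - 44]
42. n1.depth = false  [S₁.depth == false]
43. n0.hot = 23  [S₀.tag * -2 + 23]
44. n0.depth = false  [S₁.hot > 0]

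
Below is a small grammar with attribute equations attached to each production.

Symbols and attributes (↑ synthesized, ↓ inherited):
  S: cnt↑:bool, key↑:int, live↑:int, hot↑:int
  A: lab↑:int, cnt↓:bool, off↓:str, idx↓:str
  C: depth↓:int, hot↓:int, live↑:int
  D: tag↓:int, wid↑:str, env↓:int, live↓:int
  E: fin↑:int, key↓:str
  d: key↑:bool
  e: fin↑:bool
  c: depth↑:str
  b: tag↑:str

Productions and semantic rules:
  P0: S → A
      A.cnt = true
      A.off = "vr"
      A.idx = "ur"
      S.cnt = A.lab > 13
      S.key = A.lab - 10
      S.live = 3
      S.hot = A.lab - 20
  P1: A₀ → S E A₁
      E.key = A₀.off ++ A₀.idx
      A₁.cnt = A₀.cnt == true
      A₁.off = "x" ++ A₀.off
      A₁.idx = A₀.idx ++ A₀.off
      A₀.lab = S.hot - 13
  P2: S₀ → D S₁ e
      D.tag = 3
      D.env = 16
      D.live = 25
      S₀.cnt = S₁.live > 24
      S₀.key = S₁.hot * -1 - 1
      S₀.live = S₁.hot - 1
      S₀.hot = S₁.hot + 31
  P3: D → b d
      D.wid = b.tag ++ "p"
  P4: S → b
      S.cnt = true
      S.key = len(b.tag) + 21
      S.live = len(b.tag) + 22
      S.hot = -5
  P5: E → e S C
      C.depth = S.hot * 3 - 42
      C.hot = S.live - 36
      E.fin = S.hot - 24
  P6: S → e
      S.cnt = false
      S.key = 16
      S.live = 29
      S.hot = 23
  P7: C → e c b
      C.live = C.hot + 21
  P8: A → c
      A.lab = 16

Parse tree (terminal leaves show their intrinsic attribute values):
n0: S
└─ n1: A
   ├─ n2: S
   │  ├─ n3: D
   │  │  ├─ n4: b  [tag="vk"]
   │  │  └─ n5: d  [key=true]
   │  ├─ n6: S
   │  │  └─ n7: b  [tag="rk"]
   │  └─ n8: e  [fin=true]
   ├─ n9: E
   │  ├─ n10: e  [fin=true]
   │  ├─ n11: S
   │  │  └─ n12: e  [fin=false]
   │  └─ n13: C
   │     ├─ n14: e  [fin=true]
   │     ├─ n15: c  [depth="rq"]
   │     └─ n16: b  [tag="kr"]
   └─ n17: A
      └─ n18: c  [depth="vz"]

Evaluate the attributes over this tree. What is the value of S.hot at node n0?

1. n1.cnt = true  [true]
2. n1.off = "vr"  ["vr"]
3. n1.idx = "ur"  ["ur"]
4. n3.tag = 3  [3]
5. n3.env = 16  [16]
6. n3.live = 25  [25]
7. n4.tag = "vk"  [terminal]
8. n5.key = true  [terminal]
9. n3.wid = "vkp"  [b.tag ++ "p"]
10. n7.tag = "rk"  [terminal]
11. n6.cnt = true  [true]
12. n6.key = 23  [len(b.tag) + 21]
13. n6.live = 24  [len(b.tag) + 22]
14. n6.hot = -5  [-5]
15. n8.fin = true  [terminal]
16. n2.cnt = false  [S₁.live > 24]
17. n2.key = 4  [S₁.hot * -1 - 1]
18. n2.live = -6  [S₁.hot - 1]
19. n2.hot = 26  [S₁.hot + 31]
20. n9.key = "vrur"  [A₀.off ++ A₀.idx]
21. n10.fin = true  [terminal]
22. n12.fin = false  [terminal]
23. n11.cnt = false  [false]
24. n11.key = 16  [16]
25. n11.live = 29  [29]
26. n11.hot = 23  [23]
27. n13.depth = 27  [S.hot * 3 - 42]
28. n13.hot = -7  [S.live - 36]
29. n14.fin = true  [terminal]
30. n15.depth = "rq"  [terminal]
31. n16.tag = "kr"  [terminal]
32. n13.live = 14  [C.hot + 21]
33. n9.fin = -1  [S.hot - 24]
34. n17.cnt = true  [A₀.cnt == true]
35. n17.off = "xvr"  ["x" ++ A₀.off]
36. n17.idx = "urvr"  [A₀.idx ++ A₀.off]
37. n18.depth = "vz"  [terminal]
38. n17.lab = 16  [16]
39. n1.lab = 13  [S.hot - 13]
40. n0.cnt = false  [A.lab > 13]
41. n0.key = 3  [A.lab - 10]
42. n0.live = 3  [3]
43. n0.hot = -7  [A.lab - 20]

-7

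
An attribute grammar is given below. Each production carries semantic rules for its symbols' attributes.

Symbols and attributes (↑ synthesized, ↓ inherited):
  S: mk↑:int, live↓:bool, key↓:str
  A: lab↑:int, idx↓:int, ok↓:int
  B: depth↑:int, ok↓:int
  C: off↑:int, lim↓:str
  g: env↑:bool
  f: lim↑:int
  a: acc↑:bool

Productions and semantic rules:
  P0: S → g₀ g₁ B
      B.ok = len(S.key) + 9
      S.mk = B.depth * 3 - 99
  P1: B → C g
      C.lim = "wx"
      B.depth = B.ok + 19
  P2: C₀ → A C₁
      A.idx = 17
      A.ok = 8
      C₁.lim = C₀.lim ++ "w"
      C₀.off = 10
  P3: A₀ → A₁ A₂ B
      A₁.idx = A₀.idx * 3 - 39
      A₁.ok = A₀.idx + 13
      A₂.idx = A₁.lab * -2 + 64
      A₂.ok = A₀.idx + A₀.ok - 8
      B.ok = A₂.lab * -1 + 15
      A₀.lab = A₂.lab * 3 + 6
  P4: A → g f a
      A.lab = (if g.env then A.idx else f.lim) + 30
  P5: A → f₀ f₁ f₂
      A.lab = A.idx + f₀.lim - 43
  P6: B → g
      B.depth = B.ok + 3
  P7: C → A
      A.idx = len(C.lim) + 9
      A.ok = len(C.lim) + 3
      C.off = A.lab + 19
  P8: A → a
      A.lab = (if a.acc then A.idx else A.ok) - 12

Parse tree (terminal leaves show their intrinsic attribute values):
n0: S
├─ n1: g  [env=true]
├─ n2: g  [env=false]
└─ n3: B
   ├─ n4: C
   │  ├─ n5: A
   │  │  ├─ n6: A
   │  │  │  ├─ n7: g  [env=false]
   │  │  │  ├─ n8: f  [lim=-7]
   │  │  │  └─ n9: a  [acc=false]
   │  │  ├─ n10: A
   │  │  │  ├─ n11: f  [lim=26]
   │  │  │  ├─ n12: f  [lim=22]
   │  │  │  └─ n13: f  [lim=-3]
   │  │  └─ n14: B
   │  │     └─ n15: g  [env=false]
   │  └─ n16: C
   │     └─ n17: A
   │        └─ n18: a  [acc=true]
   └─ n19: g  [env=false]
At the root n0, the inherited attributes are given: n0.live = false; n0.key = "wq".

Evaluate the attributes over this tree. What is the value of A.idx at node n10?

18

1. n0.live = false  [given at root]
2. n0.key = "wq"  [given at root]
3. n1.env = true  [terminal]
4. n2.env = false  [terminal]
5. n3.ok = 11  [len(S.key) + 9]
6. n4.lim = "wx"  ["wx"]
7. n5.idx = 17  [17]
8. n5.ok = 8  [8]
9. n6.idx = 12  [A₀.idx * 3 - 39]
10. n6.ok = 30  [A₀.idx + 13]
11. n7.env = false  [terminal]
12. n8.lim = -7  [terminal]
13. n9.acc = false  [terminal]
14. n6.lab = 23  [(if g.env then A.idx else f.lim) + 30]
15. n10.idx = 18  [A₁.lab * -2 + 64]
16. n10.ok = 17  [A₀.idx + A₀.ok - 8]
17. n11.lim = 26  [terminal]
18. n12.lim = 22  [terminal]
19. n13.lim = -3  [terminal]
20. n10.lab = 1  [A.idx + f₀.lim - 43]
21. n14.ok = 14  [A₂.lab * -1 + 15]
22. n15.env = false  [terminal]
23. n14.depth = 17  [B.ok + 3]
24. n5.lab = 9  [A₂.lab * 3 + 6]
25. n16.lim = "wxw"  [C₀.lim ++ "w"]
26. n17.idx = 12  [len(C.lim) + 9]
27. n17.ok = 6  [len(C.lim) + 3]
28. n18.acc = true  [terminal]
29. n17.lab = 0  [(if a.acc then A.idx else A.ok) - 12]
30. n16.off = 19  [A.lab + 19]
31. n4.off = 10  [10]
32. n19.env = false  [terminal]
33. n3.depth = 30  [B.ok + 19]
34. n0.mk = -9  [B.depth * 3 - 99]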